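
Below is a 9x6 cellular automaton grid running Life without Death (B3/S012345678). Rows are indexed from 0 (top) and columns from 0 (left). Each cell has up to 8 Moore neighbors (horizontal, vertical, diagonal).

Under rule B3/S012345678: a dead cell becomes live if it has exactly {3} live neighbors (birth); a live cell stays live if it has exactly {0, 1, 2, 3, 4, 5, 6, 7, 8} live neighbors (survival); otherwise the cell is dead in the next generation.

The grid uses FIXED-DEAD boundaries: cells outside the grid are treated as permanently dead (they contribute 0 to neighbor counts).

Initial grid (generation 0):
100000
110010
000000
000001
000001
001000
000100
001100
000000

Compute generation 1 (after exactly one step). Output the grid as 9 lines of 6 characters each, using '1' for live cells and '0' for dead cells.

Answer: 110000
110010
000000
000001
000001
001000
000100
001100
000000

Derivation:
Simulating step by step:
Generation 0 (given above): 10 live cells
Generation 1: 11 live cells
(generation 1 grid is the final answer)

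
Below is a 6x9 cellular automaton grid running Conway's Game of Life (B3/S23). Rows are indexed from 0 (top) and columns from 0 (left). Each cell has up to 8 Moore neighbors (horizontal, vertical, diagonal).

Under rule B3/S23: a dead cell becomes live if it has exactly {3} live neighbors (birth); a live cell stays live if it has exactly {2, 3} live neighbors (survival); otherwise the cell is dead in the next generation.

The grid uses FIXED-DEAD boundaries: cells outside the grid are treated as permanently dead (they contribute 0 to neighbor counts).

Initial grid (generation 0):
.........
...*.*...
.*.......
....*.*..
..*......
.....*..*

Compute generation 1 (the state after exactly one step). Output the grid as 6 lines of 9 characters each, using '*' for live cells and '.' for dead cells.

Simulating step by step:
Generation 0 (given above): 8 live cells
Generation 1: 3 live cells
(generation 1 grid is the final answer)

Answer: .........
.........
....**...
.........
.....*...
.........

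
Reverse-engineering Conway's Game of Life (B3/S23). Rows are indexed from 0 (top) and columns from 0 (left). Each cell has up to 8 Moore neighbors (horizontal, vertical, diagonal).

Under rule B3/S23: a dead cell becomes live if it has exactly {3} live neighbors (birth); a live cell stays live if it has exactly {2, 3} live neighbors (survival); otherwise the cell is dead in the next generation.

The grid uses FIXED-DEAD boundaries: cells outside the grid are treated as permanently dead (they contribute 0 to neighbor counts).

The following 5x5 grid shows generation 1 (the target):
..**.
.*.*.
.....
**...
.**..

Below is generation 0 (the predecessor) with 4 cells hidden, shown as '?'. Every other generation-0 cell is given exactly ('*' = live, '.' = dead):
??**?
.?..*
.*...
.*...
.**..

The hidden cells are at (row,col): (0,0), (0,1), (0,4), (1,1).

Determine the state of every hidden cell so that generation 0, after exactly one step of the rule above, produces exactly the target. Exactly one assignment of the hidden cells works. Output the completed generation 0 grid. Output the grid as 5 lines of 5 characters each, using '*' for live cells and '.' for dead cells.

Answer: .***.
....*
.*...
.*...
.**..

Derivation:
Hidden generation-0 cells (in order): (0,0), (0,1), (0,4), (1,1).
A hidden cell only influences target cells in its own 3x3 neighborhood. Try each of the 2^4 = 16 assignments, step the completed generation 0 forward once under B3/S23, and compare with the target:
  (0,0)=. (0,1)=. (0,4)=. (1,1)=. -> step gives (0,2)='.' but target has '*' -> reject
  (0,0)=. (0,1)=. (0,4)=. (1,1)=* -> step gives (2,0)='*' but target has '.' -> reject
  (0,0)=. (0,1)=. (0,4)=* (1,1)=. -> step gives (0,2)='.' but target has '*' -> reject
  (0,0)=. (0,1)=. (0,4)=* (1,1)=* -> step gives (0,4)='*' but target has '.' -> reject
  (0,0)=. (0,1)=* (0,4)=. (1,1)=. -> step reproduces the target at every cell -> ACCEPT
  (0,0)=. (0,1)=* (0,4)=. (1,1)=* -> step gives (0,1)='*' but target has '.' -> reject
  (0,0)=. (0,1)=* (0,4)=* (1,1)=. -> step gives (0,4)='*' but target has '.' -> reject
  (0,0)=. (0,1)=* (0,4)=* (1,1)=* -> step gives (0,1)='*' but target has '.' -> reject
  (0,0)=* (0,1)=. (0,4)=. (1,1)=. -> step gives (0,2)='.' but target has '*' -> reject
  (0,0)=* (0,1)=. (0,4)=. (1,1)=* -> step gives (0,1)='*' but target has '.' -> reject
  (0,0)=* (0,1)=. (0,4)=* (1,1)=. -> step gives (0,2)='.' but target has '*' -> reject
  (0,0)=* (0,1)=. (0,4)=* (1,1)=* -> step gives (0,1)='*' but target has '.' -> reject
  (0,0)=* (0,1)=* (0,4)=. (1,1)=. -> step gives (0,1)='*' but target has '.' -> reject
  (0,0)=* (0,1)=* (0,4)=. (1,1)=* -> step gives (0,0)='*' but target has '.' -> reject
  (0,0)=* (0,1)=* (0,4)=* (1,1)=. -> step gives (0,1)='*' but target has '.' -> reject
  (0,0)=* (0,1)=* (0,4)=* (1,1)=* -> step gives (0,0)='*' but target has '.' -> reject
Unique solution: (0,0)=dead, (0,1)=live, (0,4)=dead, (1,1)=dead.
Check: live-neighbor counts of every cell in the completed generation 0:
11222
23431
21211
33410
22210
Applying B3/S23 to generation 0 with these counts gives:
..**.
.*.*.
.....
**...
.**..
which matches the target exactly.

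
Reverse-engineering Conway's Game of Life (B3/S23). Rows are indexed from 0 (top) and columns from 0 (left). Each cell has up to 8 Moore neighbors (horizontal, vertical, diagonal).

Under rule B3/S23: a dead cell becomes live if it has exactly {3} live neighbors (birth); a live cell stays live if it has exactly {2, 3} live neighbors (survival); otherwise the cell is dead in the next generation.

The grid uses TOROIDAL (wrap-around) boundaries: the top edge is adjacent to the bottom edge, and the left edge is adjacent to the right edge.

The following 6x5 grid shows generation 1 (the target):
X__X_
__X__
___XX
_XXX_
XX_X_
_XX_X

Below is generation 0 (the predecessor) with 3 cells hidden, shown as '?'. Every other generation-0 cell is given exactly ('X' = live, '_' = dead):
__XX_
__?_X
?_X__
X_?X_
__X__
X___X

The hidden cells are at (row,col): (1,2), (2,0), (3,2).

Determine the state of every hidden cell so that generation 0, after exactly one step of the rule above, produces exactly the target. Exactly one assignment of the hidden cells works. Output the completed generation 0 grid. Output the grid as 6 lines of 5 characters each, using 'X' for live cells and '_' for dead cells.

Hidden generation-0 cells (in order): (1,2), (2,0), (3,2).
A hidden cell only influences target cells in its own 3x3 neighborhood. Try each of the 2^3 = 8 assignments, step the completed generation 0 forward once under B3/S23, and compare with the target:
  (1,2)=_ (2,0)=_ (3,2)=_ -> step reproduces the target at every cell -> ACCEPT
  (1,2)=_ (2,0)=_ (3,2)=X -> step gives (2,1)='X' but target has '_' -> reject
  (1,2)=_ (2,0)=X (3,2)=_ -> step gives (1,1)='X' but target has '_' -> reject
  (1,2)=_ (2,0)=X (3,2)=X -> step gives (1,1)='X' but target has '_' -> reject
  (1,2)=X (2,0)=_ (3,2)=_ -> step gives (0,1)='X' but target has '_' -> reject
  (1,2)=X (2,0)=_ (3,2)=X -> step gives (0,1)='X' but target has '_' -> reject
  (1,2)=X (2,0)=X (3,2)=_ -> step gives (0,1)='X' but target has '_' -> reject
  (1,2)=X (2,0)=X (3,2)=X -> step gives (0,1)='X' but target has '_' -> reject
Unique solution: (1,2)=dead, (2,0)=dead, (3,2)=dead.
Check: live-neighbor counts of every cell in the completed generation 0:
32134
12341
22133
03322
33134
13342
Applying B3/S23 to generation 0 with these counts gives:
X__X_
__X__
___XX
_XXX_
XX_X_
_XX_X
which matches the target exactly.

Answer: __XX_
____X
__X__
X__X_
__X__
X___X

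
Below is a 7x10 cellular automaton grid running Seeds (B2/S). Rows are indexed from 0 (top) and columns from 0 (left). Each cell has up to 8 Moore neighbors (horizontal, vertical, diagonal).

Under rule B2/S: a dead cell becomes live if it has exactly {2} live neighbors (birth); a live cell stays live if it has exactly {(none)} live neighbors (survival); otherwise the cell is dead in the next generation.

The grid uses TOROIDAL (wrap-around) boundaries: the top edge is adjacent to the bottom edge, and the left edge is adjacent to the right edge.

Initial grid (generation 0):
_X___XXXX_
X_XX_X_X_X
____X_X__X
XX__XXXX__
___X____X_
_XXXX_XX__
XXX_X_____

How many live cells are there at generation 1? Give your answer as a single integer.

Simulating step by step:
Generation 0 (given above): 32 live cells
Generation 1: 5 live cells
__________
__________
__________
__X_______
_________X
________XX
_________X
Population at generation 1: 5

Answer: 5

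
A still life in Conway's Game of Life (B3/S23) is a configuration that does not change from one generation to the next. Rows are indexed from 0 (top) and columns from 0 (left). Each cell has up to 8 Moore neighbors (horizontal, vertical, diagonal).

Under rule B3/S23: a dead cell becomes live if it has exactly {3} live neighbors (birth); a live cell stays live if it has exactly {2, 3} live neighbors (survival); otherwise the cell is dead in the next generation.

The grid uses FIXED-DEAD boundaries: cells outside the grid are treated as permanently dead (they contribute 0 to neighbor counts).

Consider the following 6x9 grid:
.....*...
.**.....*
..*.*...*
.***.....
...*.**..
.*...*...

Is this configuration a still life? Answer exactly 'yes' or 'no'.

Answer: no

Derivation:
Compute generation 1 and compare to generation 0 (given above):
Generation 1:
.........
.***.....
.........
.*...*...
.*.*.**..
....***..
Cell (0,5) differs: gen0=1 vs gen1=0 -> NOT a still life.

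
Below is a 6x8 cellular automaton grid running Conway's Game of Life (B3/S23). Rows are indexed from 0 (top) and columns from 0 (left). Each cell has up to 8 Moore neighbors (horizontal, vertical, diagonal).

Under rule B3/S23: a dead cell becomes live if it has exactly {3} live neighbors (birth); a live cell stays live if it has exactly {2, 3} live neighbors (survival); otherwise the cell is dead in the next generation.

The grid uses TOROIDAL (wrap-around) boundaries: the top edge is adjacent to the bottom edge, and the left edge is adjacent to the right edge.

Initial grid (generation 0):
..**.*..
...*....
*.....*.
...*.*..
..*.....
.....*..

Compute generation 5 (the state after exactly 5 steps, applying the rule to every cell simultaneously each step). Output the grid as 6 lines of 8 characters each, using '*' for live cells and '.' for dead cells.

Simulating step by step:
Generation 0 (given above): 10 live cells
Generation 1: 10 live cells
..**....
..***...
....*...
........
....*...
..***...
Generation 2: 7 live cells
.*......
..*.*...
....*...
........
....*...
..*.*...
Generation 3: 6 live cells
.**.....
...*....
...*....
........
...*....
...*....
Generation 4: 4 live cells
..**....
...*....
........
........
........
...*....
Generation 5: 7 live cells
(generation 5 grid is the final answer)

Answer: ..***...
..**....
........
........
........
..**....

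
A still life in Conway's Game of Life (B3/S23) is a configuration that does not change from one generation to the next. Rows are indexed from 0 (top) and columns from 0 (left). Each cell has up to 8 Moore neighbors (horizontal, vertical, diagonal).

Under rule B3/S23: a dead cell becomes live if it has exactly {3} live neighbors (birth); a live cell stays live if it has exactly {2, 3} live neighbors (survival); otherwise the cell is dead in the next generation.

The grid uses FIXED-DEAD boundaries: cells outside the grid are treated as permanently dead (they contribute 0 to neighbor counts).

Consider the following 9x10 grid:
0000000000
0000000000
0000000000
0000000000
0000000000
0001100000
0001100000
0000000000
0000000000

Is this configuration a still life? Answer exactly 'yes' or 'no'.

Compute generation 1 and compare to generation 0 (given above):
Generation 1:
0000000000
0000000000
0000000000
0000000000
0000000000
0001100000
0001100000
0000000000
0000000000
The grids are IDENTICAL -> still life.

Answer: yes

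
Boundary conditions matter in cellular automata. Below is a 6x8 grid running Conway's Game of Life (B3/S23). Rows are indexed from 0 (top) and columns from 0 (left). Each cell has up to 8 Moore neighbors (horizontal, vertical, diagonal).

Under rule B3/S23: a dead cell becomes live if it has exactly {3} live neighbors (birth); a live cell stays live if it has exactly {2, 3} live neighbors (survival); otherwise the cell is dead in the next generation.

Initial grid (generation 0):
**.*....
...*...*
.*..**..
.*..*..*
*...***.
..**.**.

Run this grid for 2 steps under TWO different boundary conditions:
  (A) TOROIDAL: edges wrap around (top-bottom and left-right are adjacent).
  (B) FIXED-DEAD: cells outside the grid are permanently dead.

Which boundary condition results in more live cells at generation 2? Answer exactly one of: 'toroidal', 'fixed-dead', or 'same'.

Answer: toroidal

Derivation:
Under TOROIDAL boundary, generation 2:
...**.*.
.*......
**...**.
.....***
........
...*..*.
Population = 13

Under FIXED-DEAD boundary, generation 2:
.**.....
.*...*..
.....*..
*....**.
**.*....
..*.....
Population = 12

Comparison: toroidal=13, fixed-dead=12 -> toroidal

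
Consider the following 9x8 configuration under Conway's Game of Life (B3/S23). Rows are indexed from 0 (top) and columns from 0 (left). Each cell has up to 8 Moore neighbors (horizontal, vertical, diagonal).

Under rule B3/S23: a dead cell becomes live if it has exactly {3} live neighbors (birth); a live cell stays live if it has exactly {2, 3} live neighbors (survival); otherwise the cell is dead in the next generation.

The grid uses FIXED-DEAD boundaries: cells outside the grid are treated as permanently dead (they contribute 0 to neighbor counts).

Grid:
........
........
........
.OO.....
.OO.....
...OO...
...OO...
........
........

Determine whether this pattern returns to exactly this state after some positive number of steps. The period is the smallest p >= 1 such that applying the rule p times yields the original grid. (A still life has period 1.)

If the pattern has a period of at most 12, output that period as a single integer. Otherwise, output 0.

Answer: 2

Derivation:
Simulating and comparing each generation to the original:
Gen 0 (original, given above): 8 live cells
Gen 1: 6 live cells, differs from original
Gen 2: 8 live cells, MATCHES original -> period = 2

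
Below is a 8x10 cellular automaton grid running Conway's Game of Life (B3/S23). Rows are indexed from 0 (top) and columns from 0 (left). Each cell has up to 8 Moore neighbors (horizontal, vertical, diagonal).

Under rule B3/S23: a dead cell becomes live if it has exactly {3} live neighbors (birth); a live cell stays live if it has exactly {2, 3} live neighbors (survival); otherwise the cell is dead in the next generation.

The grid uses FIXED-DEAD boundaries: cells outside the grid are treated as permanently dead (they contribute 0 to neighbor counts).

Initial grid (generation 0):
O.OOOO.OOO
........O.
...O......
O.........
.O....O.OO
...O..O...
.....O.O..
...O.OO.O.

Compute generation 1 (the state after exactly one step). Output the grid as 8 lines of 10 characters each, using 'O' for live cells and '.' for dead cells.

Answer: ...OO..OOO
..O....OOO
..........
..........
.......O..
.....OO.O.
.....O.O..
....OOOO..

Derivation:
Simulating step by step:
Generation 0 (given above): 23 live cells
Generation 1: 19 live cells
(generation 1 grid is the final answer)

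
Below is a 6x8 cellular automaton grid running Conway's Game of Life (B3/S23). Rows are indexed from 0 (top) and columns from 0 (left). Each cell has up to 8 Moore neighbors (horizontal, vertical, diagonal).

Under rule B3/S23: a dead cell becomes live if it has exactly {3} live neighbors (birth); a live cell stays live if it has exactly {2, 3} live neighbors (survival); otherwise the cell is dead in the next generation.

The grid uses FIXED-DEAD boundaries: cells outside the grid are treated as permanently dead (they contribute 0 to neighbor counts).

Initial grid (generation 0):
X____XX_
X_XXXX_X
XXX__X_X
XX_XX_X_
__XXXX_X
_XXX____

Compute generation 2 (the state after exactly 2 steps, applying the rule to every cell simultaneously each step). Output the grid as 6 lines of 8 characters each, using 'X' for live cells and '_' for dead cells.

Simulating step by step:
Generation 0 (given above): 27 live cells
Generation 1: 15 live cells
_X_X_XX_
X_XX___X
_______X
X______X
X____XX_
_X______
Generation 2: 16 live cells
(generation 2 grid is the final answer)

Answer: _X_XX_X_
_XXXX__X
_X____XX
_______X
XX____X_
________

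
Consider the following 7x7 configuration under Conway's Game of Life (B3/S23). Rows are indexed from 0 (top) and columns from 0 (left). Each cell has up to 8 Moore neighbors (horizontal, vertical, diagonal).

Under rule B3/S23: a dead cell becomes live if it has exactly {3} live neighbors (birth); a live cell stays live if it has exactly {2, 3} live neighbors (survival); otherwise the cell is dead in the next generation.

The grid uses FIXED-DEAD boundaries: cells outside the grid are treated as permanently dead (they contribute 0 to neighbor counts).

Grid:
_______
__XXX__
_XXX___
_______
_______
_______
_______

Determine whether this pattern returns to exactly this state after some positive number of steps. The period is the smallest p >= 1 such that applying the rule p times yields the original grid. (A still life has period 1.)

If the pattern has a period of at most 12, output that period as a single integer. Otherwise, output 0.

Simulating and comparing each generation to the original:
Gen 0 (original, given above): 6 live cells
Gen 1: 6 live cells, differs from original
Gen 2: 6 live cells, MATCHES original -> period = 2

Answer: 2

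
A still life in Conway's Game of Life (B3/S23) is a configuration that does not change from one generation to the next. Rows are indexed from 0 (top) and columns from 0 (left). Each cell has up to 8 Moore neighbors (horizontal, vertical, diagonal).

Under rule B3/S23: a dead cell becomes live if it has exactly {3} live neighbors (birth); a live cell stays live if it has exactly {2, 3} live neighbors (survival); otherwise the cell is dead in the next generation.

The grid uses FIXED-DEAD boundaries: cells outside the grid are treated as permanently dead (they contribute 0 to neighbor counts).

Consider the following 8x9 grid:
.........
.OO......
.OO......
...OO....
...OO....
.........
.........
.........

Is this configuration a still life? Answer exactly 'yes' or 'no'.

Compute generation 1 and compare to generation 0 (given above):
Generation 1:
.........
.OO......
.O.......
....O....
...OO....
.........
.........
.........
Cell (2,2) differs: gen0=1 vs gen1=0 -> NOT a still life.

Answer: no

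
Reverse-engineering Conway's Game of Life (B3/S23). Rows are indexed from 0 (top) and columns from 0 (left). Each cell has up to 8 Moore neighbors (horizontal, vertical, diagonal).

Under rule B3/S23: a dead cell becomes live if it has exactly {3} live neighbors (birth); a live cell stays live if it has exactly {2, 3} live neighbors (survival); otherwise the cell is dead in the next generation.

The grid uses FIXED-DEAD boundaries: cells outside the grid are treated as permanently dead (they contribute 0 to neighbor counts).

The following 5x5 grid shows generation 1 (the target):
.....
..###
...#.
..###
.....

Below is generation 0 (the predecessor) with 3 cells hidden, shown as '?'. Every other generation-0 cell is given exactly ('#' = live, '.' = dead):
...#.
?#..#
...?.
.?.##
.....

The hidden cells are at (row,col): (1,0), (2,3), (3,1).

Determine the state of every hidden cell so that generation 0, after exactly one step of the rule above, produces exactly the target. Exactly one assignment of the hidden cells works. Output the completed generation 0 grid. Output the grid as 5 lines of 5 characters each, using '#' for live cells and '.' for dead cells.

Answer: ...#.
.#..#
...#.
.#.##
.....

Derivation:
Hidden generation-0 cells (in order): (1,0), (2,3), (3,1).
A hidden cell only influences target cells in its own 3x3 neighborhood. Try each of the 2^3 = 8 assignments, step the completed generation 0 forward once under B3/S23, and compare with the target:
  (1,0)=. (2,3)=. (3,1)=. -> step gives (1,2)='.' but target has '#' -> reject
  (1,0)=. (2,3)=. (3,1)=# -> step gives (1,2)='.' but target has '#' -> reject
  (1,0)=. (2,3)=# (3,1)=. -> step gives (2,2)='#' but target has '.' -> reject
  (1,0)=. (2,3)=# (3,1)=# -> step reproduces the target at every cell -> ACCEPT
  (1,0)=# (2,3)=. (3,1)=. -> step gives (1,2)='.' but target has '#' -> reject
  (1,0)=# (2,3)=. (3,1)=# -> step gives (1,2)='.' but target has '#' -> reject
  (1,0)=# (2,3)=# (3,1)=. -> step gives (2,2)='#' but target has '.' -> reject
  (1,0)=# (2,3)=# (3,1)=# -> step gives (2,0)='#' but target has '.' -> reject
Unique solution: (1,0)=dead, (2,3)=live, (3,1)=live.
Check: live-neighbor counts of every cell in the completed generation 0:
11212
10332
22434
10322
11222
Applying B3/S23 to generation 0 with these counts gives:
.....
..###
...#.
..###
.....
which matches the target exactly.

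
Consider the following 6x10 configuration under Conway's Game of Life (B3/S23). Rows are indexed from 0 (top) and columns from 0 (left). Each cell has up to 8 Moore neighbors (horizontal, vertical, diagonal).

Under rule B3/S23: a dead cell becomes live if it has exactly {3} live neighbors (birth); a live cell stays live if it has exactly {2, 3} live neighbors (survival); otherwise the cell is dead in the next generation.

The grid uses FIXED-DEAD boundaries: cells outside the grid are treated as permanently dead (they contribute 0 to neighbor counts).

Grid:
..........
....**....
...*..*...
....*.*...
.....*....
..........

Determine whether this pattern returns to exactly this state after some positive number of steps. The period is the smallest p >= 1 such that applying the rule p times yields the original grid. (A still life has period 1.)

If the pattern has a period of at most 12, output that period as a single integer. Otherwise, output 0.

Answer: 1

Derivation:
Simulating and comparing each generation to the original:
Gen 0 (original, given above): 7 live cells
Gen 1: 7 live cells, MATCHES original -> period = 1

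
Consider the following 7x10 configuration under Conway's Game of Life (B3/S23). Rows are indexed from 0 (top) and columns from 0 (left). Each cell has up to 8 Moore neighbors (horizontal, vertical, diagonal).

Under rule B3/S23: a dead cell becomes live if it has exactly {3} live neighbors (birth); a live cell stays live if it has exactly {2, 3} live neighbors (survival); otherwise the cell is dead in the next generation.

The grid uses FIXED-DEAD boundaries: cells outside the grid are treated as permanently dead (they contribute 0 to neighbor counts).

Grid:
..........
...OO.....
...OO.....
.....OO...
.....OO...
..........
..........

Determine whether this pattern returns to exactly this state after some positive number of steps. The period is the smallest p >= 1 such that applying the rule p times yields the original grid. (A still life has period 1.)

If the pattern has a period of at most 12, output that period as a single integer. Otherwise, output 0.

Answer: 2

Derivation:
Simulating and comparing each generation to the original:
Gen 0 (original, given above): 8 live cells
Gen 1: 6 live cells, differs from original
Gen 2: 8 live cells, MATCHES original -> period = 2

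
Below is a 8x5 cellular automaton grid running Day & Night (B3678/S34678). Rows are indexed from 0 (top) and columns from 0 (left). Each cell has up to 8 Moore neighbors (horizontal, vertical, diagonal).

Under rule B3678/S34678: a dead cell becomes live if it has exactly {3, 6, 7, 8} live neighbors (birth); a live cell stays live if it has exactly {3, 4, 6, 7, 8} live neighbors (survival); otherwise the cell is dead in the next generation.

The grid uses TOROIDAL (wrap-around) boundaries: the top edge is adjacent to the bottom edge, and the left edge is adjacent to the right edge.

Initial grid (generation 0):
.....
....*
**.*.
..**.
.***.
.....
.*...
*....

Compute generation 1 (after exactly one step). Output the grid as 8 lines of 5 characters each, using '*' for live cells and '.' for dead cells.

Answer: .....
*....
...*.
*.**.
..**.
.*...
.....
.....

Derivation:
Simulating step by step:
Generation 0 (given above): 11 live cells
Generation 1: 8 live cells
(generation 1 grid is the final answer)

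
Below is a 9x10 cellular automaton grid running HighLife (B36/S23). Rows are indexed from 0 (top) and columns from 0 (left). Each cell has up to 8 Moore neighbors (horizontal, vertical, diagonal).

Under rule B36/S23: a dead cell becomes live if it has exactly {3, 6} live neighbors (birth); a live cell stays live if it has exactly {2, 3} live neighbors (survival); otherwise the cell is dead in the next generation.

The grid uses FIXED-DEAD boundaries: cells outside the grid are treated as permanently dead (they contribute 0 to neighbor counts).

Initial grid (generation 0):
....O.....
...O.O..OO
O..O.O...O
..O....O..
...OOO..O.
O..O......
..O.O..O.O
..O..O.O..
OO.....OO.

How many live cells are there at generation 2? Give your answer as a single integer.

Answer: 34

Derivation:
Simulating step by step:
Generation 0 (given above): 28 live cells
Generation 1: 31 live cells
....O.....
...O.O..OO
..OO..O..O
..O..OO.O.
..OOO.....
..O..O..O.
.OO.O.O.O.
..OO...O..
.O....OOO.
Generation 2: 34 live cells
....O.....
..OO.O..OO
..OO..O..O
.O.O.OOO..
.OO.O.OO..
...O.O.O..
.O..OOO.O.
...O.O....
..O...OOO.
Population at generation 2: 34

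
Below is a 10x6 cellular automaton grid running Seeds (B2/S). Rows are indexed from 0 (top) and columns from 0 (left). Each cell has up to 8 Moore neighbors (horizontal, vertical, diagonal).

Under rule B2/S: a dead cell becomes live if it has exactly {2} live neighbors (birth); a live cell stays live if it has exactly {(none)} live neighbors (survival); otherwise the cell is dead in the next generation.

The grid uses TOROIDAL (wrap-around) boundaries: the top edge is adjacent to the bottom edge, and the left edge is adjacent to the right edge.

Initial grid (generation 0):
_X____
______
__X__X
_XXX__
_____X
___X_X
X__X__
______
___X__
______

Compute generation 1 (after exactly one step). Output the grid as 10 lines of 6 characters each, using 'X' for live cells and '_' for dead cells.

Simulating step by step:
Generation 0 (given above): 12 live cells
Generation 1: 14 live cells
(generation 1 grid is the final answer)

Answer: ______
XXX___
X___X_
_____X
_X____
__X___
__X__X
__XXX_
______
__X___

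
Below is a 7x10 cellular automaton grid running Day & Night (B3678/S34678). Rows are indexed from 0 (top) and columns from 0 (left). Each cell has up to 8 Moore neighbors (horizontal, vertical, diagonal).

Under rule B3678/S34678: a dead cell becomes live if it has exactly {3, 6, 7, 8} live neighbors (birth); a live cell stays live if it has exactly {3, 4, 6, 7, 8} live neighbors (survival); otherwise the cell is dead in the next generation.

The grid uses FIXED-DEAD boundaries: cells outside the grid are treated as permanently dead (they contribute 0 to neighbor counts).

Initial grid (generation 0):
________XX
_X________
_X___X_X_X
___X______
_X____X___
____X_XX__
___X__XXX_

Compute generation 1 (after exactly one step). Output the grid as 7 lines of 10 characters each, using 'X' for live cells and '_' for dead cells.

Simulating step by step:
Generation 0 (given above): 17 live cells
Generation 1: 11 live cells
(generation 1 grid is the final answer)

Answer: __________
_________X
__X_______
__X___X___
_____X_X__
______X_X_
_____XXX__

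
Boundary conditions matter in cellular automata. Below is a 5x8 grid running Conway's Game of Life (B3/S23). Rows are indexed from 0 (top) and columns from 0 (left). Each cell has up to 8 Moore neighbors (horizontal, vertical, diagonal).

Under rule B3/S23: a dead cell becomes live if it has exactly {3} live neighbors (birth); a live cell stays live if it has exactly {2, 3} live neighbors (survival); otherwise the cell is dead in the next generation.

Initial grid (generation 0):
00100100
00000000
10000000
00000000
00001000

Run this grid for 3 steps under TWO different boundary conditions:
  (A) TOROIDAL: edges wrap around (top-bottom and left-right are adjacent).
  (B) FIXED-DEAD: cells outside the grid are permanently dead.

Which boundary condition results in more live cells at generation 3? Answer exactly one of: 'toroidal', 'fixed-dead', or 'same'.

Answer: same

Derivation:
Under TOROIDAL boundary, generation 3:
00000000
00000000
00000000
00000000
00000000
Population = 0

Under FIXED-DEAD boundary, generation 3:
00000000
00000000
00000000
00000000
00000000
Population = 0

Comparison: toroidal=0, fixed-dead=0 -> same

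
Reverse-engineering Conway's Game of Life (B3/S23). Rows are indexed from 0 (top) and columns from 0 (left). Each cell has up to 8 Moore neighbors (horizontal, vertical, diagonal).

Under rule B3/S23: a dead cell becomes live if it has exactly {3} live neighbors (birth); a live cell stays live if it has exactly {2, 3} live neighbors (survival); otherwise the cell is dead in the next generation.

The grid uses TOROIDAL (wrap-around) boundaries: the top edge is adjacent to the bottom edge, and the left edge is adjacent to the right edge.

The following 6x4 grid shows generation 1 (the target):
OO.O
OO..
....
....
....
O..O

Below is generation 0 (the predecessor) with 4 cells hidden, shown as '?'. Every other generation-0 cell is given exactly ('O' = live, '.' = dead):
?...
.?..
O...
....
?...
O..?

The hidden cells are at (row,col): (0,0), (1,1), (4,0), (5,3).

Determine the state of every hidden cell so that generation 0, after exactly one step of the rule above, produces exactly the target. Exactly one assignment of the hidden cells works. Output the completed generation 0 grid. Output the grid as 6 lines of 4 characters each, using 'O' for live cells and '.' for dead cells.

Answer: O...
.O..
O...
....
....
O..O

Derivation:
Hidden generation-0 cells (in order): (0,0), (1,1), (4,0), (5,3).
A hidden cell only influences target cells in its own 3x3 neighborhood. Try each of the 2^4 = 16 assignments, step the completed generation 0 forward once under B3/S23, and compare with the target:
  (0,0)=. (1,1)=. (4,0)=. (5,3)=. -> step gives (0,0)='.' but target has 'O' -> reject
  (0,0)=. (1,1)=. (4,0)=. (5,3)=O -> step gives (0,0)='.' but target has 'O' -> reject
  (0,0)=. (1,1)=. (4,0)=O (5,3)=. -> step gives (0,0)='.' but target has 'O' -> reject
  (0,0)=. (1,1)=. (4,0)=O (5,3)=O -> step gives (0,0)='.' but target has 'O' -> reject
  (0,0)=. (1,1)=O (4,0)=. (5,3)=. -> step gives (0,0)='.' but target has 'O' -> reject
  (0,0)=. (1,1)=O (4,0)=. (5,3)=O -> step gives (0,1)='.' but target has 'O' -> reject
  (0,0)=. (1,1)=O (4,0)=O (5,3)=. -> step gives (0,0)='.' but target has 'O' -> reject
  (0,0)=. (1,1)=O (4,0)=O (5,3)=O -> step gives (0,1)='.' but target has 'O' -> reject
  (0,0)=O (1,1)=. (4,0)=. (5,3)=. -> step gives (0,0)='.' but target has 'O' -> reject
  (0,0)=O (1,1)=. (4,0)=. (5,3)=O -> step gives (0,1)='.' but target has 'O' -> reject
  (0,0)=O (1,1)=. (4,0)=O (5,3)=. -> step gives (0,0)='.' but target has 'O' -> reject
  (0,0)=O (1,1)=. (4,0)=O (5,3)=O -> step gives (0,1)='.' but target has 'O' -> reject
  (0,0)=O (1,1)=O (4,0)=. (5,3)=. -> step gives (0,3)='.' but target has 'O' -> reject
  (0,0)=O (1,1)=O (4,0)=. (5,3)=O -> step reproduces the target at every cell -> ACCEPT
  (0,0)=O (1,1)=O (4,0)=O (5,3)=. -> step gives (0,3)='.' but target has 'O' -> reject
  (0,0)=O (1,1)=O (4,0)=O (5,3)=O -> step gives (4,0)='O' but target has '.' -> reject
Unique solution: (0,0)=live, (1,1)=live, (4,0)=dead, (5,3)=live.
Check: live-neighbor counts of every cell in the completed generation 0:
3323
3212
1211
1101
2112
2212
Applying B3/S23 to generation 0 with these counts gives:
OO.O
OO..
....
....
....
O..O
which matches the target exactly.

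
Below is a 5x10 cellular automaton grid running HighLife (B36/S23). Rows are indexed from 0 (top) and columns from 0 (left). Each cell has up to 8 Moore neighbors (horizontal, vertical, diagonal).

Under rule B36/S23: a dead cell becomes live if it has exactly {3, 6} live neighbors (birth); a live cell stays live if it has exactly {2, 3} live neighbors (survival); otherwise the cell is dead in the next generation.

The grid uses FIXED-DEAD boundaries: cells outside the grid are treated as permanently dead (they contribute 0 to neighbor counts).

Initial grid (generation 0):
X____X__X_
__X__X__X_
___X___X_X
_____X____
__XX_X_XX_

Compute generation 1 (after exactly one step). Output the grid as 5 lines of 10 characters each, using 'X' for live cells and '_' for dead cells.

Simulating step by step:
Generation 0 (given above): 15 live cells
Generation 1: 13 live cells
(generation 1 grid is the final answer)

Answer: __________
____X_XXXX
____X_X_X_
__XX___X__
____X_X___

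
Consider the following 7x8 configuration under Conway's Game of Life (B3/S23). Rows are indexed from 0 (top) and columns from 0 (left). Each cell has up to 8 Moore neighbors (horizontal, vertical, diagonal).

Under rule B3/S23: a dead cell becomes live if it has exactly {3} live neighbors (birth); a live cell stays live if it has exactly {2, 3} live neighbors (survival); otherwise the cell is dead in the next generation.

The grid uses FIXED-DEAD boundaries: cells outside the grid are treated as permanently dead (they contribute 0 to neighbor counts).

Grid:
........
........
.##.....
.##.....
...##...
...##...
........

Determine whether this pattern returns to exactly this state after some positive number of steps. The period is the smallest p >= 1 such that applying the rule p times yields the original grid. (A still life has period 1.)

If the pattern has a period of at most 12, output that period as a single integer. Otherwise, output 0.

Simulating and comparing each generation to the original:
Gen 0 (original, given above): 8 live cells
Gen 1: 6 live cells, differs from original
Gen 2: 8 live cells, MATCHES original -> period = 2

Answer: 2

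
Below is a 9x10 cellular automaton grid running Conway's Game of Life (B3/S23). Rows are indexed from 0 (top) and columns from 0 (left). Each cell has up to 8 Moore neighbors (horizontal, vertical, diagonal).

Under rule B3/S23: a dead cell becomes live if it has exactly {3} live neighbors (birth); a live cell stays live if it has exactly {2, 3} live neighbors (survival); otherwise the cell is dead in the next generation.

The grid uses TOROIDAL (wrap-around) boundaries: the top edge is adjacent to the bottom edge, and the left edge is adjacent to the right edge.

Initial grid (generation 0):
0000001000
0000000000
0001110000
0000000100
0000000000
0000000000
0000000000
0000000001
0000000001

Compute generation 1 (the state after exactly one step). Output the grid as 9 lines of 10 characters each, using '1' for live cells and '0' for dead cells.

Answer: 0000000000
0000110000
0000100000
0000100000
0000000000
0000000000
0000000000
0000000000
0000000000

Derivation:
Simulating step by step:
Generation 0 (given above): 7 live cells
Generation 1: 4 live cells
(generation 1 grid is the final answer)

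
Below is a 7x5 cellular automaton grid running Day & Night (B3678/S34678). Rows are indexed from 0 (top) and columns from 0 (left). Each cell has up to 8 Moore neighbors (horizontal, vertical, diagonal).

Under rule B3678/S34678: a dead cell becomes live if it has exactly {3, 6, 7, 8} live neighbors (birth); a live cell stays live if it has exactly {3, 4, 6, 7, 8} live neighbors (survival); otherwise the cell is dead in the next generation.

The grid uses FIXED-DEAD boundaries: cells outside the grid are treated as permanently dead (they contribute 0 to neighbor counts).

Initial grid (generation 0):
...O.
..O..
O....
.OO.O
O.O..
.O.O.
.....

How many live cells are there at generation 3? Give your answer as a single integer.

Simulating step by step:
Generation 0 (given above): 10 live cells
Generation 1: 7 live cells
.....
.....
..OO.
OO.O.
..O..
..O..
.....
Generation 2: 6 live cells
.....
.....
.OO..
.O.O.
..OO.
.....
.....
Generation 3: 5 live cells
.....
.....
..O..
.OOO.
..O..
.....
.....
Population at generation 3: 5

Answer: 5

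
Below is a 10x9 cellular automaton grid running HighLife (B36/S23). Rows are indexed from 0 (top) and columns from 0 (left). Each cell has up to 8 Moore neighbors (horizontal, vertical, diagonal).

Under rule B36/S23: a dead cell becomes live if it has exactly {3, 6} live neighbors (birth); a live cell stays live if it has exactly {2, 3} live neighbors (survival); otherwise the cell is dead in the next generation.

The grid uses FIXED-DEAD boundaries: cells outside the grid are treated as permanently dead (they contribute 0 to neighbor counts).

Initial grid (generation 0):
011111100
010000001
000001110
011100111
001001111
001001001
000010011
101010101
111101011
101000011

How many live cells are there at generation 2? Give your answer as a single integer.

Simulating step by step:
Generation 0 (given above): 44 live cells
Generation 1: 37 live cells
011111000
010100000
010001000
011110000
000011000
000111010
010010101
101010110
100011000
101100111
Generation 2: 37 live cells
010110000
111101000
111000000
011100000
000100100
000100010
011001001
100011110
101010001
010111110
Population at generation 2: 37

Answer: 37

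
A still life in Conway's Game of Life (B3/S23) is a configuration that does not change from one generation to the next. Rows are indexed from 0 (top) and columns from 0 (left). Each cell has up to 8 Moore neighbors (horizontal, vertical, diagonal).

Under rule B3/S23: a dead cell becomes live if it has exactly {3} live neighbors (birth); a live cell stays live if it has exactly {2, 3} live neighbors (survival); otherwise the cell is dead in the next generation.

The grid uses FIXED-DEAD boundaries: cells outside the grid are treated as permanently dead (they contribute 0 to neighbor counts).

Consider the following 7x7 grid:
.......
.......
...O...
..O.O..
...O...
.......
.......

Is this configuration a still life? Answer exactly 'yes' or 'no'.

Answer: yes

Derivation:
Compute generation 1 and compare to generation 0 (given above):
Generation 1:
.......
.......
...O...
..O.O..
...O...
.......
.......
The grids are IDENTICAL -> still life.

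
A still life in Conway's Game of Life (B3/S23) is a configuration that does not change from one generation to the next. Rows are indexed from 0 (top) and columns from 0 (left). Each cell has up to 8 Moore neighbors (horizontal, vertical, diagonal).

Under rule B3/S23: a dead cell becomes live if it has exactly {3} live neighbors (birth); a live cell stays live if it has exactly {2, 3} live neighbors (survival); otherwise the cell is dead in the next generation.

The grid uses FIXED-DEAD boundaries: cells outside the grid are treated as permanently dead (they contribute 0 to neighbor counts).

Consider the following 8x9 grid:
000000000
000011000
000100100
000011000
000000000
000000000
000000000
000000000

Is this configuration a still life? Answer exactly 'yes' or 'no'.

Answer: yes

Derivation:
Compute generation 1 and compare to generation 0 (given above):
Generation 1:
000000000
000011000
000100100
000011000
000000000
000000000
000000000
000000000
The grids are IDENTICAL -> still life.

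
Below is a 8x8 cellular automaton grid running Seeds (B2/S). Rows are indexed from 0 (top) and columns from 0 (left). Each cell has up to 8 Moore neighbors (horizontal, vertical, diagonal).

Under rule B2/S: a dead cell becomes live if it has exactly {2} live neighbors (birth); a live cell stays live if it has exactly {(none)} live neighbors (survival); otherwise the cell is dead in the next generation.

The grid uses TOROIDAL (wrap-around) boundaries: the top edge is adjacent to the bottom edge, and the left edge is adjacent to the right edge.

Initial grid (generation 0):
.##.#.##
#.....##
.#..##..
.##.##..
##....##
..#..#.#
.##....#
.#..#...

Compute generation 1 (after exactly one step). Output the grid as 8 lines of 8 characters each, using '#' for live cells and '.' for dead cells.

Simulating step by step:
Generation 0 (given above): 27 live cells
Generation 1: 3 live cells
(generation 1 grid is the final answer)

Answer: ........
........
........
........
........
...#....
....##..
........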